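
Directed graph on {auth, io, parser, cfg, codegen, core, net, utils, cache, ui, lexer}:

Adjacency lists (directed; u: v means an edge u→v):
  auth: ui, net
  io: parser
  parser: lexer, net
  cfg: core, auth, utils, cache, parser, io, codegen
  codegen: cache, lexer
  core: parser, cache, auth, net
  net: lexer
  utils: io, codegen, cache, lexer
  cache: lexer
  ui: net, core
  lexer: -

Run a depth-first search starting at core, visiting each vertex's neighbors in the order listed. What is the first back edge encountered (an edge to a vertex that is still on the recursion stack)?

ui->core

DFS from core (visiting each vertex's neighbors in the order listed); mark gray on enter, black on exit:
core gray
  parser gray
    lexer gray
    lexer black
    net gray
      net→lexer: lexer black — skip
    net black
  parser black
  cache gray
    cache→lexer: lexer black — skip
  cache black
  auth gray
    ui gray
      ui→net: net black — skip
      ui→core: core is gray → back edge
First back edge: ui → core.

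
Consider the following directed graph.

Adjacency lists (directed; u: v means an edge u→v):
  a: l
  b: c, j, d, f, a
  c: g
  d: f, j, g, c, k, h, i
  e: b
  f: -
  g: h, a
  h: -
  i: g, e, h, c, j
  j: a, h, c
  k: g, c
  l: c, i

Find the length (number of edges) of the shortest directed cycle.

For each vertex v, BFS finds the shortest path from v back to v.
The shortest such closed walk is e → b → d → i → e, length 4.

4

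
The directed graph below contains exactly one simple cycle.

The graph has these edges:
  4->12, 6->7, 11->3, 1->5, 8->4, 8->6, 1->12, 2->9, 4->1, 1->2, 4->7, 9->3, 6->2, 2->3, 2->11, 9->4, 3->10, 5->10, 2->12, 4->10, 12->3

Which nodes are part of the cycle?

DFS with gray/black marking from 4:
4 gray
  10 gray
  10 black
  7 gray
  7 black
  1 gray
    5 gray
      5→10: 10 black — skip
    5 black
    2 gray
      11 gray
        3 gray
          3→10: 10 black — skip
        3 black
      11 black
      9 gray
        9→4: 4 is gray → back edge
Back edge closes the cycle 4 → 1 → 2 → 9 → 4; its vertices are {1, 2, 4, 9}.

1, 2, 4, 9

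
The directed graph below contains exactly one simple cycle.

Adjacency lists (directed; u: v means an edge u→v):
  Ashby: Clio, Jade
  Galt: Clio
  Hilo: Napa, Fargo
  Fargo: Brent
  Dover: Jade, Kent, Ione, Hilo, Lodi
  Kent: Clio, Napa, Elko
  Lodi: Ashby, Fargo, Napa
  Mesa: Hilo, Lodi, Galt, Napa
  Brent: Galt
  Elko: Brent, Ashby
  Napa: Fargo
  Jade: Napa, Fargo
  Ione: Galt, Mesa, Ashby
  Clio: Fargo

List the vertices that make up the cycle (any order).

Clio, Galt, Brent, Fargo

DFS with gray/black marking from Brent:
Brent gray
  Galt gray
    Clio gray
      Fargo gray
        Fargo→Brent: Brent is gray → back edge
Back edge closes the cycle Brent → Galt → Clio → Fargo → Brent; its vertices are {Clio, Galt, Brent, Fargo}.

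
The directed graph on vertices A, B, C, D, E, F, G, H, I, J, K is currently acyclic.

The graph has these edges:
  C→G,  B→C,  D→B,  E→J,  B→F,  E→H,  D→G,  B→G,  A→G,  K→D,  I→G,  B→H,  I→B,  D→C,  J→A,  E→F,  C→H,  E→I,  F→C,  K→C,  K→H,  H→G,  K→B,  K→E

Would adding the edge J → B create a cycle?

Adding J→B creates a cycle iff B can already reach J.
Explore from B: no path reaches J. The graph stays acyclic.

No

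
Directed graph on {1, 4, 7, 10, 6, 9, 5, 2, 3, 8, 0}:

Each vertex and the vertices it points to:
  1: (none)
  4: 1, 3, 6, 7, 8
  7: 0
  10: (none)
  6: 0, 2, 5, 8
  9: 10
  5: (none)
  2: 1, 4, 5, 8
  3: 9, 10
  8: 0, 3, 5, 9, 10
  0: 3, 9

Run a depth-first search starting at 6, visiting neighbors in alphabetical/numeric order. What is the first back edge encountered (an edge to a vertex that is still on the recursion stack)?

DFS from 6 (visiting neighbors in alphabetical/numeric order); mark gray on enter, black on exit:
6 gray
  0 gray
    3 gray
      9 gray
        10 gray
        10 black
      9 black
      3→10: 10 black — skip
    3 black
    0→9: 9 black — skip
  0 black
  2 gray
    1 gray
    1 black
    4 gray
      4→1: 1 black — skip
      4→3: 3 black — skip
      4→6: 6 is gray → back edge
First back edge: 4 → 6.

4→6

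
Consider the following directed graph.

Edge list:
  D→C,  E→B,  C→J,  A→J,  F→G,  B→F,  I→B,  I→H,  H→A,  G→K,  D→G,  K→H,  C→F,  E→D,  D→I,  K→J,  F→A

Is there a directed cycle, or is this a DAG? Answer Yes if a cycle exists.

DFS with white/gray/black marking, starting from H:
H gray
  A gray
    J gray
    J black
  A black
H black
I gray
  B gray
    F gray
      F→A: A black — skip
      G gray
        K gray
          K→J: J black — skip
          K→H: H black — skip
        K black
      G black
    F black
  B black
  I→H: H black — skip
I black
D gray
  C gray
    C→F: F black — skip
    C→J: J black — skip
  C black
  D→I: I black — skip
  D→G: G black — skip
D black
E gray
  E→D: D black — skip
  E→B: B black — skip
E black
Every edge goes to a white or black vertex — no back edge, so the graph is acyclic.

No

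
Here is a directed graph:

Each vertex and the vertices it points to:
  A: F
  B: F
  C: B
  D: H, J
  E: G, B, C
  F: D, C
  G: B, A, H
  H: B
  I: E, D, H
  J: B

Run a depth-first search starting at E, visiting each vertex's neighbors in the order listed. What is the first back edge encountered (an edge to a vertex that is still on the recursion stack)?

DFS from E (visiting each vertex's neighbors in the order listed); mark gray on enter, black on exit:
E gray
  G gray
    B gray
      F gray
        D gray
          H gray
            H→B: B is gray → back edge
First back edge: H → B.

H->B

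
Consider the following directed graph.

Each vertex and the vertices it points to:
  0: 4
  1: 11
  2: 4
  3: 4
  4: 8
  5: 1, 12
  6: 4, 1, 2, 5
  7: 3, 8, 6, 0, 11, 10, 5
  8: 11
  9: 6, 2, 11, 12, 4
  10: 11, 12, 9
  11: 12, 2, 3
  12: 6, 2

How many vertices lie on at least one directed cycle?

9

A vertex is on a directed cycle iff it belongs to a strongly connected component of size ≥ 2 (or has a self-loop).
The vertices on cycles are {1, 2, 3, 4, 5, 6, 8, 11, 12} — 9 in total.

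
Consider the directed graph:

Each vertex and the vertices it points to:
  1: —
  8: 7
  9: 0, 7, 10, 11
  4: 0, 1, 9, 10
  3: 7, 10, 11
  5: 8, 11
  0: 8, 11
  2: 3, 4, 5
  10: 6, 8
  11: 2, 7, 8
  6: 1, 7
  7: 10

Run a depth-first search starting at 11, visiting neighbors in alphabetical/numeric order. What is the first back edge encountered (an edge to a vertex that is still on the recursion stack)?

DFS from 11 (visiting neighbors in alphabetical/numeric order); mark gray on enter, black on exit:
11 gray
  2 gray
    3 gray
      7 gray
        10 gray
          6 gray
            1 gray
            1 black
            6→7: 7 is gray → back edge
First back edge: 6 → 7.

6→7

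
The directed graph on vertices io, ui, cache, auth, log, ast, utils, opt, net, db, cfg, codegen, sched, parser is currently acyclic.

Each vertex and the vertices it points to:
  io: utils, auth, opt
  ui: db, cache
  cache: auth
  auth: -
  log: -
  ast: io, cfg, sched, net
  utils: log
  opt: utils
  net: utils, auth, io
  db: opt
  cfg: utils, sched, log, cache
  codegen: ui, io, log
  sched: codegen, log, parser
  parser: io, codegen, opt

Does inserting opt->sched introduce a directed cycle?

Yes

Adding opt→sched creates a cycle iff sched can already reach opt.
Path from sched: sched → parser → opt.
So sched → … → opt → sched is a cycle.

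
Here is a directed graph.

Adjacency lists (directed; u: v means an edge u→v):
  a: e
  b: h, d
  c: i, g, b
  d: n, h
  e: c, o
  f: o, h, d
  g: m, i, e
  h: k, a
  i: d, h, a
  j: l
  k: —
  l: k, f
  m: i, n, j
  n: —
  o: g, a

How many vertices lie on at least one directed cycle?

A vertex is on a directed cycle iff it belongs to a strongly connected component of size ≥ 2 (or has a self-loop).
The vertices on cycles are {a, b, c, d, e, f, g, h, i, j, l, m, o} — 13 in total.

13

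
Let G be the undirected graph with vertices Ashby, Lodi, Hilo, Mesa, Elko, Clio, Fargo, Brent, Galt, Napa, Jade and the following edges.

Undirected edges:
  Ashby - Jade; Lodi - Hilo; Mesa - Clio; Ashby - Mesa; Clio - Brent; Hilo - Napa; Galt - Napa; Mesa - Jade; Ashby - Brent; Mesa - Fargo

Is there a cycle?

Yes

DFS, tracking each vertex's parent; an edge to a visited non-parent vertex closes a cycle.
Start from Jade:
visit Jade (parent –)
  visit Mesa (parent Jade)
    visit Ashby (parent Mesa)
      Ashby–Jade: Jade visited and ≠ parent → cycle
Cycle: Jade – Mesa – Ashby – Jade.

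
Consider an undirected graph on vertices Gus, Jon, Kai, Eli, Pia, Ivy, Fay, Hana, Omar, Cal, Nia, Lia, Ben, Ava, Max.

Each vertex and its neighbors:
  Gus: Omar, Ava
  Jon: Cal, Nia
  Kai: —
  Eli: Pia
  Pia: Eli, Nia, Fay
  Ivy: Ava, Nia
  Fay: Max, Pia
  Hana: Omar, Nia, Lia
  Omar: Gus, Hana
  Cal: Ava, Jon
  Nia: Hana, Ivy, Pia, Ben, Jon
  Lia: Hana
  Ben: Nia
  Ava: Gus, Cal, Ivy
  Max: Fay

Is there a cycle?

Yes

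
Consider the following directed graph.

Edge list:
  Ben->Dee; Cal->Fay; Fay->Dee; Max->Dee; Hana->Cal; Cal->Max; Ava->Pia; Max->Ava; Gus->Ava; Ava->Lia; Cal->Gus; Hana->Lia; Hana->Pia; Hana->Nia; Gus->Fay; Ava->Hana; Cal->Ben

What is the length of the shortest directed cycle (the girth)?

For each vertex v, BFS finds the shortest path from v back to v.
The shortest such closed walk is Hana → Cal → Gus → Ava → Hana, length 4.

4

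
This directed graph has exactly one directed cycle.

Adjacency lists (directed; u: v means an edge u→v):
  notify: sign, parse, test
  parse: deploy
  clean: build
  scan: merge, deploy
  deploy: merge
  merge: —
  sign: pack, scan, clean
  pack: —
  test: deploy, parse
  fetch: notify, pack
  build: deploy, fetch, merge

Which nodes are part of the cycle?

sign, build, clean, fetch, notify

DFS with gray/black marking from fetch:
fetch gray
  notify gray
    sign gray
      pack gray
      pack black
      scan gray
        merge gray
        merge black
        deploy gray
          deploy→merge: merge black — skip
        deploy black
      scan black
      clean gray
        build gray
          build→deploy: deploy black — skip
          build→fetch: fetch is gray → back edge
Back edge closes the cycle fetch → notify → sign → clean → build → fetch; its vertices are {sign, build, clean, fetch, notify}.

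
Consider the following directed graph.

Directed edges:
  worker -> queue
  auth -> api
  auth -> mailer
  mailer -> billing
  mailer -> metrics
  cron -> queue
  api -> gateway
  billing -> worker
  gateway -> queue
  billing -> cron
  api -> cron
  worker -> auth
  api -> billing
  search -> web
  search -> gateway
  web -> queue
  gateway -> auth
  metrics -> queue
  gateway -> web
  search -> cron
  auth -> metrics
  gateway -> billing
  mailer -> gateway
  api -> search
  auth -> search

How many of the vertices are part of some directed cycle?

7

A vertex is on a directed cycle iff it belongs to a strongly connected component of size ≥ 2 (or has a self-loop).
The vertices on cycles are {api, auth, mailer, search, worker, billing, gateway} — 7 in total.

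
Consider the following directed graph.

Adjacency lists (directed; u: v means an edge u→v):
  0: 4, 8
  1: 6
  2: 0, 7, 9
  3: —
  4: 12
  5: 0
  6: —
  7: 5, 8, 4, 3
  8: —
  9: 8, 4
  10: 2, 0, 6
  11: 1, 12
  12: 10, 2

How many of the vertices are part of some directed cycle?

8

A vertex is on a directed cycle iff it belongs to a strongly connected component of size ≥ 2 (or has a self-loop).
The vertices on cycles are {0, 2, 4, 5, 7, 9, 10, 12} — 8 in total.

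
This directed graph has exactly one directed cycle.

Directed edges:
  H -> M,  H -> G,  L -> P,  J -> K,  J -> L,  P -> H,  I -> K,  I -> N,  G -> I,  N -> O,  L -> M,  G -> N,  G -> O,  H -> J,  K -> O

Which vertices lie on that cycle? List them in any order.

DFS with gray/black marking from H:
H gray
  J gray
    L gray
      M gray
      M black
      P gray
        P→H: H is gray → back edge
Back edge closes the cycle H → J → L → P → H; its vertices are {H, J, L, P}.

H, J, L, P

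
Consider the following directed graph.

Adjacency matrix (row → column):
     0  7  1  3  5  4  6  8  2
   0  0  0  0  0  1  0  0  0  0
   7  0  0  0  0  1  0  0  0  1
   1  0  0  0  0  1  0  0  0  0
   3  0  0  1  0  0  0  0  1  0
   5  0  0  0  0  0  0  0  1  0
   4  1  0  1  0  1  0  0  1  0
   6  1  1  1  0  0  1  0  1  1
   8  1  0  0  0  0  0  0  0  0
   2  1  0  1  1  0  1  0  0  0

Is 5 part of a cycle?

5 is on a cycle iff 5 can reach itself via ≥1 edge.
5 → 8 → 0 → 5 — yes.

Yes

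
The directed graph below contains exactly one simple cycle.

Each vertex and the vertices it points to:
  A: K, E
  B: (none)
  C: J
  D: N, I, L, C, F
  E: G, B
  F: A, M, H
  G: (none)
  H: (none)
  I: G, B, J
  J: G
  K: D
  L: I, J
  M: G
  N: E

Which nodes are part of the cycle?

DFS with gray/black marking from D:
D gray
  N gray
    E gray
      G gray
      G black
      B gray
      B black
    E black
  N black
  I gray
    I→G: G black — skip
    I→B: B black — skip
    J gray
      J→G: G black — skip
    J black
  I black
  L gray
    L→I: I black — skip
    L→J: J black — skip
  L black
  C gray
    C→J: J black — skip
  C black
  F gray
    A gray
      K gray
        K→D: D is gray → back edge
Back edge closes the cycle D → F → A → K → D; its vertices are {A, D, F, K}.

A, D, F, K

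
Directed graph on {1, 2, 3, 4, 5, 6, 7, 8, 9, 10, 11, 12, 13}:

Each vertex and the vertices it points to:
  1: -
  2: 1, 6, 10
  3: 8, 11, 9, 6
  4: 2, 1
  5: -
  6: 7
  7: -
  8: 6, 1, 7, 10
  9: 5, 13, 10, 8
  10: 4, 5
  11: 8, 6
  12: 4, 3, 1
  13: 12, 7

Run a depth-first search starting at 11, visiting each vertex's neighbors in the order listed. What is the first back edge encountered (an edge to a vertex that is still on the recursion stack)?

DFS from 11 (visiting each vertex's neighbors in the order listed); mark gray on enter, black on exit:
11 gray
  8 gray
    6 gray
      7 gray
      7 black
    6 black
    1 gray
    1 black
    8→7: 7 black — skip
    10 gray
      4 gray
        2 gray
          2→1: 1 black — skip
          2→6: 6 black — skip
          2→10: 10 is gray → back edge
First back edge: 2 → 10.

2→10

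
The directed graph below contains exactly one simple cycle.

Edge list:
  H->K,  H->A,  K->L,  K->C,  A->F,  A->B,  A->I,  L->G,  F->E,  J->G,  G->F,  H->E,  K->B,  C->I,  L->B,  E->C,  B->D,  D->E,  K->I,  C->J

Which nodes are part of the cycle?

C, E, F, G, J

DFS with gray/black marking from C:
C gray
  J gray
    G gray
      F gray
        E gray
          E→C: C is gray → back edge
Back edge closes the cycle C → J → G → F → E → C; its vertices are {C, E, F, G, J}.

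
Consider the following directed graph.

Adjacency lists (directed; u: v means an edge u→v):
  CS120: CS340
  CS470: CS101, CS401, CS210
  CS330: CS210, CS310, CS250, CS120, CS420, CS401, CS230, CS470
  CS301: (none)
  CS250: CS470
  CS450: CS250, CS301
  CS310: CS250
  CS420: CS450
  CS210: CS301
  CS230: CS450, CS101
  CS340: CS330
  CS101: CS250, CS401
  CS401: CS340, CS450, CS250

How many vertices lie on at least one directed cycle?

11

A vertex is on a directed cycle iff it belongs to a strongly connected component of size ≥ 2 (or has a self-loop).
The vertices on cycles are {CS101, CS120, CS230, CS250, CS310, CS330, CS340, CS401, CS420, CS450, CS470} — 11 in total.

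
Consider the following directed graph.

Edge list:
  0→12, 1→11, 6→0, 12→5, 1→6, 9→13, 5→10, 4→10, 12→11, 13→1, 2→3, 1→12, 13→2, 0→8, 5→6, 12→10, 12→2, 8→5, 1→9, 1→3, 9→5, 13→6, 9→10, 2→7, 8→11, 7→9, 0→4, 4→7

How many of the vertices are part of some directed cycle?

A vertex is on a directed cycle iff it belongs to a strongly connected component of size ≥ 2 (or has a self-loop).
The vertices on cycles are {0, 1, 2, 4, 5, 6, 7, 8, 9, 12, 13} — 11 in total.

11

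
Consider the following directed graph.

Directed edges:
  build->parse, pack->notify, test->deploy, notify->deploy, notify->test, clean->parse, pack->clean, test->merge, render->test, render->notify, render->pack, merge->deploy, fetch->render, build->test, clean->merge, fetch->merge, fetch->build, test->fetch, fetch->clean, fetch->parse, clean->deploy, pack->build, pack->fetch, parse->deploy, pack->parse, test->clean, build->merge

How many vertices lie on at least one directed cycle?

A vertex is on a directed cycle iff it belongs to a strongly connected component of size ≥ 2 (or has a self-loop).
The vertices on cycles are {pack, test, build, fetch, notify, render} — 6 in total.

6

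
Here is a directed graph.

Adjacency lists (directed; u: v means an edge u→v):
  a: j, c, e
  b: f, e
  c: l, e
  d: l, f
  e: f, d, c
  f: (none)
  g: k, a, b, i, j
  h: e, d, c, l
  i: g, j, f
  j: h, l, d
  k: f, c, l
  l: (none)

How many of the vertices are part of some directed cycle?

A vertex is on a directed cycle iff it belongs to a strongly connected component of size ≥ 2 (or has a self-loop).
The vertices on cycles are {c, e, g, i} — 4 in total.

4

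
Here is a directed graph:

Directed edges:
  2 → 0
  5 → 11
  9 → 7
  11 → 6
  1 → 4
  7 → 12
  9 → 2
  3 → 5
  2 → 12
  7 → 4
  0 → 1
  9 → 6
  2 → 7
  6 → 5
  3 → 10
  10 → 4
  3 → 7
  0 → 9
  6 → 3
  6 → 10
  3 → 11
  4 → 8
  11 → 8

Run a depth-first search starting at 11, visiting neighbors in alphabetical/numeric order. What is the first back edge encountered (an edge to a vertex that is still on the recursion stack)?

5→11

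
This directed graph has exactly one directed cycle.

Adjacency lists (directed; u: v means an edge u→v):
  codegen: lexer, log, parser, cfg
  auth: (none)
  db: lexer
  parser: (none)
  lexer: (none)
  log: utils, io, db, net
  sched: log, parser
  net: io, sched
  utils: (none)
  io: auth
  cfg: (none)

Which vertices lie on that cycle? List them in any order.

log, net, sched

DFS with gray/black marking from log:
log gray
  utils gray
  utils black
  io gray
    auth gray
    auth black
  io black
  db gray
    lexer gray
    lexer black
  db black
  net gray
    net→io: io black — skip
    sched gray
      sched→log: log is gray → back edge
Back edge closes the cycle log → net → sched → log; its vertices are {log, net, sched}.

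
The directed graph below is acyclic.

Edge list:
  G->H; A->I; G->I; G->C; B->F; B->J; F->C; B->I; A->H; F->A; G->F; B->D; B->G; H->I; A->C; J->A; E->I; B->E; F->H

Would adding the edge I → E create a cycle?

Adding I→E creates a cycle iff E can already reach I.
Path from E: E → I.
So E → … → I → E is a cycle.

Yes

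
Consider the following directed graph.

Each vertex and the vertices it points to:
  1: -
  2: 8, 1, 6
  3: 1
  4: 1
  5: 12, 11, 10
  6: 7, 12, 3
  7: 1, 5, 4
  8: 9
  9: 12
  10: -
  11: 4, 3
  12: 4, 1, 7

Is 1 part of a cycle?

No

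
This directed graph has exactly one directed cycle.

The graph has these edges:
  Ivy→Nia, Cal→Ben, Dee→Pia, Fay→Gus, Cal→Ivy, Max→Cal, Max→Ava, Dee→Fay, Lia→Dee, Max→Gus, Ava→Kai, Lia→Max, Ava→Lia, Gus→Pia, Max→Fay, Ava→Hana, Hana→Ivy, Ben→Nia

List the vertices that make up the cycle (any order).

Ava, Lia, Max

DFS with gray/black marking from Max:
Max gray
  Ava gray
    Lia gray
      Dee gray
        Pia gray
        Pia black
        Fay gray
          Gus gray
            Gus→Pia: Pia black — skip
          Gus black
        Fay black
      Dee black
      Lia→Max: Max is gray → back edge
Back edge closes the cycle Max → Ava → Lia → Max; its vertices are {Ava, Lia, Max}.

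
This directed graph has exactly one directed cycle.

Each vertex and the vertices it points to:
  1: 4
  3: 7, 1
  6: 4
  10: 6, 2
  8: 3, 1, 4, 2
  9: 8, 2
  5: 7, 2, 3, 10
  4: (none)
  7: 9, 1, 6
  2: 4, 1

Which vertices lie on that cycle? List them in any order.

3, 7, 8, 9

DFS with gray/black marking from 3:
3 gray
  7 gray
    9 gray
      8 gray
        8→3: 3 is gray → back edge
Back edge closes the cycle 3 → 7 → 9 → 8 → 3; its vertices are {3, 7, 8, 9}.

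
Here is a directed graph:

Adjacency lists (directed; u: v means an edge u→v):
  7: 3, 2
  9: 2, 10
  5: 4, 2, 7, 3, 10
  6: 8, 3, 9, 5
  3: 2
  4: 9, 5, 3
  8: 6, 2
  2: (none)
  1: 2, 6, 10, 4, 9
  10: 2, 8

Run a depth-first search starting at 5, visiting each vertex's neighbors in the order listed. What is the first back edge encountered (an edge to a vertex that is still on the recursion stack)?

DFS from 5 (visiting each vertex's neighbors in the order listed); mark gray on enter, black on exit:
5 gray
  4 gray
    9 gray
      2 gray
      2 black
      10 gray
        10→2: 2 black — skip
        8 gray
          6 gray
            6→8: 8 is gray → back edge
First back edge: 6 → 8.

6→8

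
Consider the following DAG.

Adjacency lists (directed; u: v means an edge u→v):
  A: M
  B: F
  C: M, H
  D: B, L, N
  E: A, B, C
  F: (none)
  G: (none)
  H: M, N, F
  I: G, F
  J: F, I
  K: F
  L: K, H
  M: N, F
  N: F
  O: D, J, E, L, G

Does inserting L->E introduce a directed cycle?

Adding L→E creates a cycle iff E can already reach L.
Explore from E: no path reaches L. The graph stays acyclic.

No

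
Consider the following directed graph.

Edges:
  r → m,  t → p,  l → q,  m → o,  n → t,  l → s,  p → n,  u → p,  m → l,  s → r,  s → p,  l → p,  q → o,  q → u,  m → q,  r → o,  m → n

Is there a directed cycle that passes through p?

Yes

p is on a cycle iff p can reach itself via ≥1 edge.
p → n → t → p — yes.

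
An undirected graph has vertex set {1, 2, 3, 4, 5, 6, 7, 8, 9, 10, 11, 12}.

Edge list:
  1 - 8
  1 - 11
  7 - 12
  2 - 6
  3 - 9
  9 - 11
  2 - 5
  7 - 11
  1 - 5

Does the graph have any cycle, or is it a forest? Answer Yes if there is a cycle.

No

DFS, tracking each vertex's parent; an edge to a visited non-parent vertex closes a cycle.
Start from 3:
visit 3 (parent –)
  visit 9 (parent 3)
    9–3: parent, skip
    visit 11 (parent 9)
      visit 7 (parent 11)
        7–11: parent, skip
        visit 12 (parent 7)
          12–7: parent, skip
      11–9: parent, skip
      visit 1 (parent 11)
        visit 5 (parent 1)
          5–1: parent, skip
          visit 2 (parent 5)
            2–5: parent, skip
            visit 6 (parent 2)
              6–2: parent, skip
        1–11: parent, skip
        visit 8 (parent 1)
          8–1: parent, skip
visit 4 (parent –)
visit 10 (parent –)
No non-parent visited neighbor found — the graph is a forest.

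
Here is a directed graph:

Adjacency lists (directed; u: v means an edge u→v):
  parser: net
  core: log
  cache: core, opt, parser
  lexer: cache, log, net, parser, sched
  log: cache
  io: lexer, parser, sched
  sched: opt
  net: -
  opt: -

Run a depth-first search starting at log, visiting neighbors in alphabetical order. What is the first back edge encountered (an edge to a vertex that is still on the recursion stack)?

core→log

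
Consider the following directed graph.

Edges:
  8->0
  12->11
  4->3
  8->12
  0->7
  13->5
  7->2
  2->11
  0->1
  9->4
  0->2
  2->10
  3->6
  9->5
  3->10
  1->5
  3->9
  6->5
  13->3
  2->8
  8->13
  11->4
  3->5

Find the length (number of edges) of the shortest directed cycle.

For each vertex v, BFS finds the shortest path from v back to v.
The shortest such closed walk is 8 → 0 → 2 → 8, length 3.

3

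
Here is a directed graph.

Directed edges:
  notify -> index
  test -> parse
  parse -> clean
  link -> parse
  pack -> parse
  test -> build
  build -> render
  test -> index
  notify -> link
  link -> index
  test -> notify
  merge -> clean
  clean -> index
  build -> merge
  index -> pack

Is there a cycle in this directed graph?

DFS with white/gray/black marking, starting from render:
render gray
render black
pack gray
  parse gray
    clean gray
      index gray
        index→pack: pack is gray → back edge
Back edge found, so a cycle exists: pack → parse → clean → index → pack.

Yes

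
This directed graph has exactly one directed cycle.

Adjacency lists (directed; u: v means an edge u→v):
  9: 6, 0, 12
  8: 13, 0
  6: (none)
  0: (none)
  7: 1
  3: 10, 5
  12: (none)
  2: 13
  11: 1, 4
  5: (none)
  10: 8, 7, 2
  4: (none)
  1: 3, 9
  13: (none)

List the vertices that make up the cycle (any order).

DFS with gray/black marking from 1:
1 gray
  3 gray
    10 gray
      8 gray
        13 gray
        13 black
        0 gray
        0 black
      8 black
      7 gray
        7→1: 1 is gray → back edge
Back edge closes the cycle 1 → 3 → 10 → 7 → 1; its vertices are {1, 3, 7, 10}.

1, 3, 7, 10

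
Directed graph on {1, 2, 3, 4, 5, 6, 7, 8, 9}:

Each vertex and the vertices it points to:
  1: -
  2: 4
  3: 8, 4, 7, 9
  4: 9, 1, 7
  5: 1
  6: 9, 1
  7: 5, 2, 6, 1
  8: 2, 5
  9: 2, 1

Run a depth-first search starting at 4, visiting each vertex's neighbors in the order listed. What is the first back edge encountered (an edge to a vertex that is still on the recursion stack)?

2→4

DFS from 4 (visiting each vertex's neighbors in the order listed); mark gray on enter, black on exit:
4 gray
  9 gray
    2 gray
      2→4: 4 is gray → back edge
First back edge: 2 → 4.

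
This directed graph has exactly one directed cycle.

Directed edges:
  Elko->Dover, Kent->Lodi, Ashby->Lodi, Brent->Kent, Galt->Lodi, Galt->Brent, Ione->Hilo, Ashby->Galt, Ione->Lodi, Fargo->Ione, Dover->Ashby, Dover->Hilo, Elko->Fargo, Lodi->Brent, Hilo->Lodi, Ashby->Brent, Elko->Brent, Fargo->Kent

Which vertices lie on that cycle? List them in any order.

Kent, Lodi, Brent

DFS with gray/black marking from Kent:
Kent gray
  Lodi gray
    Brent gray
      Brent→Kent: Kent is gray → back edge
Back edge closes the cycle Kent → Lodi → Brent → Kent; its vertices are {Kent, Lodi, Brent}.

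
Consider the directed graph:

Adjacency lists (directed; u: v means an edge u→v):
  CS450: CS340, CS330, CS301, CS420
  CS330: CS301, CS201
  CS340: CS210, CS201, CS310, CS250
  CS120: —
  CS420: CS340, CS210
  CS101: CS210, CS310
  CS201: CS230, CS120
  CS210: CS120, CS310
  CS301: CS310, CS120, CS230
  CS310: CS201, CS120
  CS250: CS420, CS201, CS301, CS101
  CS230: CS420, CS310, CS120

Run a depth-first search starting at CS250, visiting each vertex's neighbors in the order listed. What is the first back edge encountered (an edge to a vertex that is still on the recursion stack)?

DFS from CS250 (visiting each vertex's neighbors in the order listed); mark gray on enter, black on exit:
CS250 gray
  CS420 gray
    CS340 gray
      CS210 gray
        CS120 gray
        CS120 black
        CS310 gray
          CS201 gray
            CS230 gray
              CS230→CS420: CS420 is gray → back edge
First back edge: CS230 → CS420.

CS230->CS420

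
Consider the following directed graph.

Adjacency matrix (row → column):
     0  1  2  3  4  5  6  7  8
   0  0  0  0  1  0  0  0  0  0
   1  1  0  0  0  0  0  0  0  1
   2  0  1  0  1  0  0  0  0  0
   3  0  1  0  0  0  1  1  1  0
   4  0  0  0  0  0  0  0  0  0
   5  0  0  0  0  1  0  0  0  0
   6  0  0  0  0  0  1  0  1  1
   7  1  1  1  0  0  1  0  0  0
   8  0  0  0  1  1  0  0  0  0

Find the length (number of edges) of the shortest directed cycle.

For each vertex v, BFS finds the shortest path from v back to v.
The shortest such closed walk is 8 → 3 → 6 → 8, length 3.

3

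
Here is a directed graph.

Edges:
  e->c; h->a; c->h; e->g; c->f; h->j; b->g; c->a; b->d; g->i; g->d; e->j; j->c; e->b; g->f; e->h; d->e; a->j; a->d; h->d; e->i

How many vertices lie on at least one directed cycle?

8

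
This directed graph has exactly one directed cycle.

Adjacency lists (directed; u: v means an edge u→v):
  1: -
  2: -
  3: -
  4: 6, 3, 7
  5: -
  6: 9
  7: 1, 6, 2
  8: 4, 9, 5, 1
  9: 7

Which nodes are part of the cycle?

DFS with gray/black marking from 7:
7 gray
  1 gray
  1 black
  6 gray
    9 gray
      9→7: 7 is gray → back edge
Back edge closes the cycle 7 → 6 → 9 → 7; its vertices are {6, 7, 9}.

6, 7, 9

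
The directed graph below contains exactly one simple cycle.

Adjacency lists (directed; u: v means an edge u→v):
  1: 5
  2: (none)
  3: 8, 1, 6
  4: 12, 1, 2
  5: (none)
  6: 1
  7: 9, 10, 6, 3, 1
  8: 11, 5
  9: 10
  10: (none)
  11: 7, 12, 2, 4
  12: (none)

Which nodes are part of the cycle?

3, 7, 8, 11

DFS with gray/black marking from 11:
11 gray
  7 gray
    9 gray
      10 gray
      10 black
    9 black
    7→10: 10 black — skip
    6 gray
      1 gray
        5 gray
        5 black
      1 black
    6 black
    3 gray
      8 gray
        8→11: 11 is gray → back edge
Back edge closes the cycle 11 → 7 → 3 → 8 → 11; its vertices are {3, 7, 8, 11}.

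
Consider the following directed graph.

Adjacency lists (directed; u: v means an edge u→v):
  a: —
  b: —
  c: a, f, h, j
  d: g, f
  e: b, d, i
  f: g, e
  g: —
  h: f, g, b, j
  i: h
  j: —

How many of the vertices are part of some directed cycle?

A vertex is on a directed cycle iff it belongs to a strongly connected component of size ≥ 2 (or has a self-loop).
The vertices on cycles are {d, e, f, h, i} — 5 in total.

5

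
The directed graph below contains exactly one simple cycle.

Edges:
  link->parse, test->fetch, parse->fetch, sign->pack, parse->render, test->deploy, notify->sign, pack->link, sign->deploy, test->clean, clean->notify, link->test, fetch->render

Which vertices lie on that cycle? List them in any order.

link, pack, sign, test, clean, notify

DFS with gray/black marking from link:
link gray
  parse gray
    fetch gray
      render gray
      render black
    fetch black
    parse→render: render black — skip
  parse black
  test gray
    clean gray
      notify gray
        sign gray
          deploy gray
          deploy black
          pack gray
            pack→link: link is gray → back edge
Back edge closes the cycle link → test → clean → notify → sign → pack → link; its vertices are {link, pack, sign, test, clean, notify}.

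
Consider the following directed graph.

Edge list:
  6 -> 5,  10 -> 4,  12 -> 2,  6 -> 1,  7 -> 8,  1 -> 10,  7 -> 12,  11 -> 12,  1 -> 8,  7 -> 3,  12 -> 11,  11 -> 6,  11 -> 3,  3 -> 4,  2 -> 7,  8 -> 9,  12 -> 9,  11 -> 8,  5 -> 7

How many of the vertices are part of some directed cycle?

A vertex is on a directed cycle iff it belongs to a strongly connected component of size ≥ 2 (or has a self-loop).
The vertices on cycles are {2, 5, 6, 7, 11, 12} — 6 in total.

6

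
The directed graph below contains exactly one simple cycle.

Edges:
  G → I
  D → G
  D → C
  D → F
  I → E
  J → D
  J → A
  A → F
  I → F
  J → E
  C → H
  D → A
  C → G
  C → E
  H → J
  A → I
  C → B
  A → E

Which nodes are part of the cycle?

DFS with gray/black marking from C:
C gray
  B gray
  B black
  E gray
  E black
  G gray
    I gray
      I→E: E black — skip
      F gray
      F black
    I black
  G black
  H gray
    J gray
      J→E: E black — skip
      A gray
        A→I: I black — skip
        A→E: E black — skip
        A→F: F black — skip
      A black
      D gray
        D→C: C is gray → back edge
Back edge closes the cycle C → H → J → D → C; its vertices are {C, D, H, J}.

C, D, H, J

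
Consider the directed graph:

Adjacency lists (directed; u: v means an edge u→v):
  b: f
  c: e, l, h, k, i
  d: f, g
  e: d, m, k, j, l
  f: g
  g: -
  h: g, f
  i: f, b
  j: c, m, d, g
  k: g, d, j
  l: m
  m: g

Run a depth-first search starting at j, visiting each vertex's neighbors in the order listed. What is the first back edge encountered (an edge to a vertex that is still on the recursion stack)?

k→j

DFS from j (visiting each vertex's neighbors in the order listed); mark gray on enter, black on exit:
j gray
  c gray
    e gray
      d gray
        f gray
          g gray
          g black
        f black
        d→g: g black — skip
      d black
      m gray
        m→g: g black — skip
      m black
      k gray
        k→g: g black — skip
        k→d: d black — skip
        k→j: j is gray → back edge
First back edge: k → j.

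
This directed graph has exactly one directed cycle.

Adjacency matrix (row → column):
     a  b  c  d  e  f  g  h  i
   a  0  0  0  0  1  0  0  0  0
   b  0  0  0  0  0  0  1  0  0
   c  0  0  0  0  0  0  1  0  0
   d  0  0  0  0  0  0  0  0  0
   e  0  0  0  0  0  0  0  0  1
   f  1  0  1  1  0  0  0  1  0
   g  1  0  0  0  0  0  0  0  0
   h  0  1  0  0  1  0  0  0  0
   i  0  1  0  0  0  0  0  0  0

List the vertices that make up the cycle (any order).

a, b, e, g, i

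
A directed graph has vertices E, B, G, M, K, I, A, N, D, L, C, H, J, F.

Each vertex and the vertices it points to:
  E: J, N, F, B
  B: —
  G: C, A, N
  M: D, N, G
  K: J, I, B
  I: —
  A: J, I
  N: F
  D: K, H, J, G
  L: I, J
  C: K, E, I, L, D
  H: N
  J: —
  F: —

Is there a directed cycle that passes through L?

L lies on a cycle iff there is a path from L back to itself.
Exploring from L, it never reaches itself; equivalently, its strongly connected component is a singleton.

No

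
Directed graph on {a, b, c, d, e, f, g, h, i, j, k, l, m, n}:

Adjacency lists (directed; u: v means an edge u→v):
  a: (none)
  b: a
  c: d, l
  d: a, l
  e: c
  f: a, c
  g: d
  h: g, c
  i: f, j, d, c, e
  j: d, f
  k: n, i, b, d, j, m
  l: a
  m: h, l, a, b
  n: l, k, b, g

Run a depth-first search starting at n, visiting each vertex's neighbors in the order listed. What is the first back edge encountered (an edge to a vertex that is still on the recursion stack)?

k→n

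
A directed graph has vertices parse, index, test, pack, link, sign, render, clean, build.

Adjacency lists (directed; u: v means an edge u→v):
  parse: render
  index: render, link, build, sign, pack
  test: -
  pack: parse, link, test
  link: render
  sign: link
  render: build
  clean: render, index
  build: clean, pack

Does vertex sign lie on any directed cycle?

sign is on a cycle iff sign can reach itself via ≥1 edge.
sign → link → render → build → clean → index → sign — yes.

Yes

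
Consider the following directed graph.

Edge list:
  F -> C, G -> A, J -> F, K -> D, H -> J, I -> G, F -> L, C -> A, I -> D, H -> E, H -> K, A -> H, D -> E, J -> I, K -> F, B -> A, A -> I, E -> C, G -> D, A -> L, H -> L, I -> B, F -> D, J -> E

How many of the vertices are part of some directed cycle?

11

A vertex is on a directed cycle iff it belongs to a strongly connected component of size ≥ 2 (or has a self-loop).
The vertices on cycles are {A, B, C, D, E, F, G, H, I, J, K} — 11 in total.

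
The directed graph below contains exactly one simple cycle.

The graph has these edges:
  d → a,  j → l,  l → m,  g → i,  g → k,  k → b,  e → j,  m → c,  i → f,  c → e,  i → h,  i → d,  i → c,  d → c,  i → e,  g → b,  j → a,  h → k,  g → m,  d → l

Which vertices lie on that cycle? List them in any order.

DFS with gray/black marking from m:
m gray
  c gray
    e gray
      j gray
        a gray
        a black
        l gray
          l→m: m is gray → back edge
Back edge closes the cycle m → c → e → j → l → m; its vertices are {c, e, j, l, m}.

c, e, j, l, m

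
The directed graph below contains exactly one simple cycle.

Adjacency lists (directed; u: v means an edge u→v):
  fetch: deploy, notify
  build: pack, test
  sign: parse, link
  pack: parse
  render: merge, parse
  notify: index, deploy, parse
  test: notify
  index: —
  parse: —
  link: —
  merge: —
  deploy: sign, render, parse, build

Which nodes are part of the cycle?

test, build, deploy, notify

DFS with gray/black marking from deploy:
deploy gray
  sign gray
    parse gray
    parse black
    link gray
    link black
  sign black
  render gray
    merge gray
    merge black
    render→parse: parse black — skip
  render black
  deploy→parse: parse black — skip
  build gray
    pack gray
      pack→parse: parse black — skip
    pack black
    test gray
      notify gray
        index gray
        index black
        notify→deploy: deploy is gray → back edge
Back edge closes the cycle deploy → build → test → notify → deploy; its vertices are {test, build, deploy, notify}.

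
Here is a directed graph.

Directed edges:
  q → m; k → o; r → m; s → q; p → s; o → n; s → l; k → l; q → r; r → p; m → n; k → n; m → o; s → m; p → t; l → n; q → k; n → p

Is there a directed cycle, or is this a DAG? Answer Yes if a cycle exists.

DFS with white/gray/black marking, starting from l:
l gray
  n gray
    p gray
      s gray
        s→l: l is gray → back edge
Back edge found, so a cycle exists: l → n → p → s → l.

Yes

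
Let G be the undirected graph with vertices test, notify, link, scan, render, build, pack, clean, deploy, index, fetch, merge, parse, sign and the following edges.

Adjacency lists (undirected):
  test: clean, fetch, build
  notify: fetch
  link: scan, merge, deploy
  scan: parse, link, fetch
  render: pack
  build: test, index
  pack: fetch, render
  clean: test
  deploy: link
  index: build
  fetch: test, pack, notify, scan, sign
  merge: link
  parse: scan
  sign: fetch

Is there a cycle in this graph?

No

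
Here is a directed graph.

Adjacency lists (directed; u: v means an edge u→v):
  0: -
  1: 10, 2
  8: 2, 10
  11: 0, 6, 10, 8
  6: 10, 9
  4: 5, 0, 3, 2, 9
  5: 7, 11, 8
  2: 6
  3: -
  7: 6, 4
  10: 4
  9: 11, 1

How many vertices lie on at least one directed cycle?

10

A vertex is on a directed cycle iff it belongs to a strongly connected component of size ≥ 2 (or has a self-loop).
The vertices on cycles are {1, 2, 4, 5, 6, 7, 8, 9, 10, 11} — 10 in total.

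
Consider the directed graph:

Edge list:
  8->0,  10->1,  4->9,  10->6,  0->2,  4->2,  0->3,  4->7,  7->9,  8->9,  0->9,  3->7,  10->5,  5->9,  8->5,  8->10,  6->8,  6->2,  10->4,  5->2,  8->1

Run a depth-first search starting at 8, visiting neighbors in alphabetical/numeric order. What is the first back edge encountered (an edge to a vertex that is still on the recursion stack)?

DFS from 8 (visiting neighbors in alphabetical/numeric order); mark gray on enter, black on exit:
8 gray
  0 gray
    2 gray
    2 black
    3 gray
      7 gray
        9 gray
        9 black
      7 black
    3 black
    0→9: 9 black — skip
  0 black
  1 gray
  1 black
  5 gray
    5→2: 2 black — skip
    5→9: 9 black — skip
  5 black
  8→9: 9 black — skip
  10 gray
    10→1: 1 black — skip
    4 gray
      4→2: 2 black — skip
      4→7: 7 black — skip
      4→9: 9 black — skip
    4 black
    10→5: 5 black — skip
    6 gray
      6→2: 2 black — skip
      6→8: 8 is gray → back edge
First back edge: 6 → 8.

6->8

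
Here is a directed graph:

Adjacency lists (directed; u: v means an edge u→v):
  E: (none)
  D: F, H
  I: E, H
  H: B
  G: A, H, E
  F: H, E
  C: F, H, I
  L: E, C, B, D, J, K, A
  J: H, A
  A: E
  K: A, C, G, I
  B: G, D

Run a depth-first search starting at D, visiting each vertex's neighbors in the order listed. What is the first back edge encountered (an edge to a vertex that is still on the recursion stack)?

G->H

DFS from D (visiting each vertex's neighbors in the order listed); mark gray on enter, black on exit:
D gray
  F gray
    H gray
      B gray
        G gray
          A gray
            E gray
            E black
          A black
          G→H: H is gray → back edge
First back edge: G → H.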